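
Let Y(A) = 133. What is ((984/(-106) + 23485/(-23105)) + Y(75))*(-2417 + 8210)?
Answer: 174085188108/244913 ≈ 7.1080e+5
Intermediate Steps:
((984/(-106) + 23485/(-23105)) + Y(75))*(-2417 + 8210) = ((984/(-106) + 23485/(-23105)) + 133)*(-2417 + 8210) = ((984*(-1/106) + 23485*(-1/23105)) + 133)*5793 = ((-492/53 - 4697/4621) + 133)*5793 = (-2522473/244913 + 133)*5793 = (30050956/244913)*5793 = 174085188108/244913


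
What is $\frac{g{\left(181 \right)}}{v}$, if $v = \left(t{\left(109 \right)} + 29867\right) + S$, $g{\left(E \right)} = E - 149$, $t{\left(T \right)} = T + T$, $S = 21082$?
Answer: $\frac{32}{51167} \approx 0.0006254$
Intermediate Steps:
$t{\left(T \right)} = 2 T$
$g{\left(E \right)} = -149 + E$
$v = 51167$ ($v = \left(2 \cdot 109 + 29867\right) + 21082 = \left(218 + 29867\right) + 21082 = 30085 + 21082 = 51167$)
$\frac{g{\left(181 \right)}}{v} = \frac{-149 + 181}{51167} = 32 \cdot \frac{1}{51167} = \frac{32}{51167}$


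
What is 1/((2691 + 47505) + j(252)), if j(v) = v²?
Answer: 1/113700 ≈ 8.7951e-6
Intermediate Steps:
1/((2691 + 47505) + j(252)) = 1/((2691 + 47505) + 252²) = 1/(50196 + 63504) = 1/113700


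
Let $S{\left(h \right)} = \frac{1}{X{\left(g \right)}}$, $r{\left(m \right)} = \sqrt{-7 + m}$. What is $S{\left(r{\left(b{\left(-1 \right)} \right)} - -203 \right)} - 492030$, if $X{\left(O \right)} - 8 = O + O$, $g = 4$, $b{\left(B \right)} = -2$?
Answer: $- \frac{7872479}{16} \approx -4.9203 \cdot 10^{5}$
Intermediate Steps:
$X{\left(O \right)} = 8 + 2 O$ ($X{\left(O \right)} = 8 + \left(O + O\right) = 8 + 2 O$)
$S{\left(h \right)} = \frac{1}{16}$ ($S{\left(h \right)} = \frac{1}{8 + 2 \cdot 4} = \frac{1}{8 + 8} = \frac{1}{16}$)
$S{\left(r{\left(b{\left(-1 \right)} \right)} - -203 \right)} - 492030 = \frac{1}{16} - 492030 = - \frac{7872479}{16}$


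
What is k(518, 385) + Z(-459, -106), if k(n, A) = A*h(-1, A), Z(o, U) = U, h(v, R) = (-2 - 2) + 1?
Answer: -1261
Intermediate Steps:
h(v, R) = -3 (h(v, R) = -4 + 1 = -3)
k(n, A) = -3*A (k(n, A) = A*(-3) = -3*A)
k(518, 385) + Z(-459, -106) = -3*385 - 106 = -1155 - 106 = -1261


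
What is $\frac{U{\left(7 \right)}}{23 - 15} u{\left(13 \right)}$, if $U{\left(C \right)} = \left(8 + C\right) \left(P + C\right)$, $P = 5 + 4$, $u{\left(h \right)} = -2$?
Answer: $-60$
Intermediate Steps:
$P = 9$
$U{\left(C \right)} = \left(8 + C\right) \left(9 + C\right)$
$\frac{U{\left(7 \right)}}{23 - 15} u{\left(13 \right)} = \frac{72 + 7^{2} + 17 \cdot 7}{23 - 15} \left(-2\right) = \frac{72 + 49 + 119}{8} \left(-2\right) = \frac{1}{8} \cdot 240 \left(-2\right) = 30 \left(-2\right) = -60$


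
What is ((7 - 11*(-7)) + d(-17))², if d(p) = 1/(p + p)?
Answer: 8151025/1156 ≈ 7051.1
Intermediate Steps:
d(p) = 1/(2*p)
((7 - 11*(-7)) + d(-17))² = ((7 - 11*(-7)) + (½)/(-17))² = ((7 + 77) + (½)*(-1/17))² = (84 - 1/34)² = (2855/34)² = 8151025/1156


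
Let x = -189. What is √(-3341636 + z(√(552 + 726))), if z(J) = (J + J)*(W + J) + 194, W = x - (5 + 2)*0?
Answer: √(-3338886 - 1134*√142) ≈ 1831.0*I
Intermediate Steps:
W = -189 (W = -189 - (5 + 2)*0 = -189 - 7*0 = -189 - 1*0 = -189 + 0 = -189)
z(J) = 194 + 2*J*(-189 + J) (z(J) = (J + J)*(-189 + J) + 194 = (2*J)*(-189 + J) + 194 = 2*J*(-189 + J) + 194 = 194 + 2*J*(-189 + J))
√(-3341636 + z(√(552 + 726))) = √(-3341636 + (194 - 378*√(552 + 726) + 2*(√(552 + 726))²)) = √(-3341636 + (194 - 1134*√142 + 2*(√1278)²)) = √(-3341636 + (194 - 1134*√142 + 2*(3*√142)²)) = √(-3341636 + (194 - 1134*√142 + 2*1278)) = √(-3341636 + (194 - 1134*√142 + 2556)) = √(-3341636 + (2750 - 1134*√142)) = √(-3338886 - 1134*√142)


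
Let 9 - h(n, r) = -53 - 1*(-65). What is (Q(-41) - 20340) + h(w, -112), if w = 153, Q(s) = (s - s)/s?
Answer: -20343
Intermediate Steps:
Q(s) = 0 (Q(s) = 0/s = 0)
h(n, r) = -3 (h(n, r) = 9 - (-53 - 1*(-65)) = 9 - (-53 + 65) = 9 - 1*12 = 9 - 12 = -3)
(Q(-41) - 20340) + h(w, -112) = (0 - 20340) - 3 = -20340 - 3 = -20343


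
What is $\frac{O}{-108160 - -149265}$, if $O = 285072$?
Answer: $\frac{285072}{41105} \approx 6.9352$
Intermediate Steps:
$\frac{O}{-108160 - -149265} = \frac{285072}{-108160 - -149265} = \frac{285072}{-108160 + 149265} = \frac{285072}{41105}$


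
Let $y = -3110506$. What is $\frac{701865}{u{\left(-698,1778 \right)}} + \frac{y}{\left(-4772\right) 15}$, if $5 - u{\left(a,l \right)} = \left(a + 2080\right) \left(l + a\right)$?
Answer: $\frac{459236178613}{10683708690} \approx 42.985$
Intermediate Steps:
$u{\left(a,l \right)} = 5 - \left(2080 + a\right) \left(a + l\right)$ ($u{\left(a,l \right)} = 5 - \left(a + 2080\right) \left(l + a\right) = 5 - \left(2080 + a\right) \left(a + l\right)$)
$\frac{701865}{u{\left(-698,1778 \right)}} + \frac{y}{\left(-4772\right) 15} = \frac{701865}{5 - \left(-698\right)^{2} - -1451840 - 3698240 - \left(-698\right) 1778} - \frac{3110506}{\left(-4772\right) 15} = \frac{701865}{5 - 487204 + 1451840 - 3698240 + 1241044} - \frac{3110506}{-71580} = \frac{701865}{5 - 487204 + 1451840 - 3698240 + 1241044} - - \frac{1555253}{35790} = \frac{701865}{-1492555} + \frac{1555253}{35790} = 701865 \left(- \frac{1}{1492555}\right) + \frac{1555253}{35790} = - \frac{140373}{298511} + \frac{1555253}{35790} = \frac{459236178613}{10683708690}$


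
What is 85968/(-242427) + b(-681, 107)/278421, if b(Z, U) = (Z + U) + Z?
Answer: -8079847471/22498922589 ≈ -0.35912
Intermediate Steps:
b(Z, U) = U + 2*Z (b(Z, U) = (U + Z) + Z = U + 2*Z)
85968/(-242427) + b(-681, 107)/278421 = 85968/(-242427) + (107 + 2*(-681))/278421 = 85968*(-1/242427) + (107 - 1362)*(1/278421) = -28656/80809 - 1255*1/278421 = -28656/80809 - 1255/278421 = -8079847471/22498922589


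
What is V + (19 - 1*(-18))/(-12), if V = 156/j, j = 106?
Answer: -1025/636 ≈ -1.6116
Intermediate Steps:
V = 78/53 (V = 156/106 = 156*(1/106) = 78/53 ≈ 1.4717)
V + (19 - 1*(-18))/(-12) = 78/53 + (19 - 1*(-18))/(-12) = 78/53 - (19 + 18)/12 = 78/53 - 1/12*37 = 78/53 - 37/12 = -1025/636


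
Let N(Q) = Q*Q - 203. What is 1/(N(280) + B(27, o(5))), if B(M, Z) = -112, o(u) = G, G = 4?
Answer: 1/78085 ≈ 1.2807e-5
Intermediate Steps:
N(Q) = -203 + Q² (N(Q) = Q² - 203 = -203 + Q²)
o(u) = 4
1/(N(280) + B(27, o(5))) = 1/((-203 + 280²) - 112) = 1/((-203 + 78400) - 112) = 1/(78197 - 112) = 1/78085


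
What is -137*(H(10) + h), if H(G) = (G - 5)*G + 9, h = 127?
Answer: -25482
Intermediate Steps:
H(G) = 9 + G*(-5 + G) (H(G) = (-5 + G)*G + 9 = G*(-5 + G) + 9 = 9 + G*(-5 + G))
-137*(H(10) + h) = -137*((9 + 10² - 5*10) + 127) = -137*((9 + 100 - 50) + 127) = -137*(59 + 127) = -137*186 = -25482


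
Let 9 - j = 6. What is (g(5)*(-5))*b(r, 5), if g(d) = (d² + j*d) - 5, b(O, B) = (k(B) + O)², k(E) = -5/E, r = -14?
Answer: -39375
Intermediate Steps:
j = 3 (j = 9 - 1*6 = 9 - 6 = 3)
b(O, B) = (O - 5/B)² (b(O, B) = (-5/B + O)² = (O - 5/B)²)
g(d) = -5 + d² + 3*d (g(d) = (d² + 3*d) - 5 = -5 + d² + 3*d)
(g(5)*(-5))*b(r, 5) = ((-5 + 5² + 3*5)*(-5))*((-5 + 5*(-14))²/5²) = ((-5 + 25 + 15)*(-5))*((-5 - 70)²/25) = (35*(-5))*((1/25)*(-75)²) = -7*5625 = -175*225 = -39375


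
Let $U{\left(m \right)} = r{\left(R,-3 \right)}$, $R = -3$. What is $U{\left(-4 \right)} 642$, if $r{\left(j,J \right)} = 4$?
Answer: $2568$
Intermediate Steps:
$U{\left(m \right)} = 4$
$U{\left(-4 \right)} 642 = 4 \cdot 642 = 2568$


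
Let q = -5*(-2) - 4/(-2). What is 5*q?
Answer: 60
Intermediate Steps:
q = 12 (q = 10 - 4*(-1/2) = 10 + 2 = 12)
5*q = 5*12 = 60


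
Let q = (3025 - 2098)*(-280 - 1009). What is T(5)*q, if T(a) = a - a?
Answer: 0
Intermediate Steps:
q = -1194903 (q = 927*(-1289) = -1194903)
T(a) = 0
T(5)*q = 0*(-1194903) = 0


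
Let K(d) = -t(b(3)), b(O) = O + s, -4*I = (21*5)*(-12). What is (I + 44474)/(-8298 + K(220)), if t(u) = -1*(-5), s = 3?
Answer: -44789/8303 ≈ -5.3943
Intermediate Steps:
I = 315 (I = -21*5*(-12)/4 = -105*(-12)/4 = -¼*(-1260) = 315)
b(O) = 3 + O (b(O) = O + 3 = 3 + O)
t(u) = 5
K(d) = -5 (K(d) = -1*5 = -5)
(I + 44474)/(-8298 + K(220)) = (315 + 44474)/(-8298 - 5) = 44789/(-8303) = 44789*(-1/8303) = -44789/8303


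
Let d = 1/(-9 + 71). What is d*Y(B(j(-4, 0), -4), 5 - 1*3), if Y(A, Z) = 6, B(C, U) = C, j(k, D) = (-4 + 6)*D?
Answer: 3/31 ≈ 0.096774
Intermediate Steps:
j(k, D) = 2*D
d = 1/62 ≈ 0.016129
d*Y(B(j(-4, 0), -4), 5 - 1*3) = (1/62)*6 = 3/31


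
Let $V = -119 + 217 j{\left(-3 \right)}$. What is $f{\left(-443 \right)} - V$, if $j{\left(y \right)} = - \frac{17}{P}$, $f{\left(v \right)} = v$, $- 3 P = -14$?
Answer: $\frac{933}{2} \approx 466.5$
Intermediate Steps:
$P = \frac{14}{3}$ ($P = \left(- \frac{1}{3}\right) \left(-14\right) = \frac{14}{3} \approx 4.6667$)
$j{\left(y \right)} = - \frac{51}{14}$ ($j{\left(y \right)} = - \frac{17}{\frac{14}{3}} = \left(-17\right) \frac{3}{14} = - \frac{51}{14}$)
$V = - \frac{1819}{2}$ ($V = -119 + 217 \left(- \frac{51}{14}\right) = -119 - \frac{1581}{2} = - \frac{1819}{2} \approx -909.5$)
$f{\left(-443 \right)} - V = -443 - - \frac{1819}{2} = -443 + \frac{1819}{2} = \frac{933}{2}$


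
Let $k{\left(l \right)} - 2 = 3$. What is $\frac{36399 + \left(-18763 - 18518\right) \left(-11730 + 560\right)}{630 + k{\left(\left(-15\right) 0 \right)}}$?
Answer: $\frac{416465169}{635} \approx 6.5585 \cdot 10^{5}$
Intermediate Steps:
$k{\left(l \right)} = 5$ ($k{\left(l \right)} = 2 + 3 = 5$)
$\frac{36399 + \left(-18763 - 18518\right) \left(-11730 + 560\right)}{630 + k{\left(\left(-15\right) 0 \right)}} = \frac{36399 + \left(-18763 - 18518\right) \left(-11730 + 560\right)}{630 + 5} = \frac{36399 - -416428770}{635} = \left(36399 + 416428770\right) \frac{1}{635} = 416465169 \cdot \frac{1}{635} = \frac{416465169}{635}$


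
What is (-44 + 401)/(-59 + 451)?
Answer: 51/56 ≈ 0.91071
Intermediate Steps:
(-44 + 401)/(-59 + 451) = 357/392 = 357*(1/392) = 51/56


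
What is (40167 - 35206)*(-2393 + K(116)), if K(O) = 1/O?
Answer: -1377109107/116 ≈ -1.1872e+7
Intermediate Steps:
(40167 - 35206)*(-2393 + K(116)) = (40167 - 35206)*(-2393 + 1/116) = 4961*(-2393 + 1/116) = 4961*(-277587/116) = -1377109107/116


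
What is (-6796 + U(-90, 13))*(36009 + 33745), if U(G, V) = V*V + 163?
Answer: -450889856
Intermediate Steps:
U(G, V) = 163 + V² (U(G, V) = V² + 163 = 163 + V²)
(-6796 + U(-90, 13))*(36009 + 33745) = (-6796 + (163 + 13²))*(36009 + 33745) = (-6796 + (163 + 169))*69754 = (-6796 + 332)*69754 = -6464*69754 = -450889856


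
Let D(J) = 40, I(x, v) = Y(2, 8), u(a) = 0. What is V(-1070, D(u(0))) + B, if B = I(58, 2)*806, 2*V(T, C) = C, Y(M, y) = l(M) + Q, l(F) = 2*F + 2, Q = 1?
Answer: 5662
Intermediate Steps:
l(F) = 2 + 2*F
Y(M, y) = 3 + 2*M (Y(M, y) = (2 + 2*M) + 1 = 3 + 2*M)
I(x, v) = 7 (I(x, v) = 3 + 2*2 = 3 + 4 = 7)
V(T, C) = C/2
B = 5642 (B = 7*806 = 5642)
V(-1070, D(u(0))) + B = (½)*40 + 5642 = 20 + 5642 = 5662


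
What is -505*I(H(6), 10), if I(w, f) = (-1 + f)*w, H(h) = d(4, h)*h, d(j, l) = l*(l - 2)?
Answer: -654480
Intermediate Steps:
d(j, l) = l*(-2 + l)
H(h) = h²*(-2 + h) (H(h) = (h*(-2 + h))*h = h²*(-2 + h))
I(w, f) = w*(-1 + f)
-505*I(H(6), 10) = -505*6²*(-2 + 6)*(-1 + 10) = -505*36*4*9 = -72720*9 = -505*1296 = -654480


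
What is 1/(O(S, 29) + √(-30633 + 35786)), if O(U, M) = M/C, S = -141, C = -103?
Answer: 2987/54667336 + 10609*√5153/54667336 ≈ 0.013985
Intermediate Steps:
O(U, M) = -M/103 (O(U, M) = M/(-103) = M*(-1/103) = -M/103)
1/(O(S, 29) + √(-30633 + 35786)) = 1/(-1/103*29 + √(-30633 + 35786)) = 1/(-29/103 + √5153)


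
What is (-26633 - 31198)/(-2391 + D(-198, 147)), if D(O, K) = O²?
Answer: -19277/12271 ≈ -1.5709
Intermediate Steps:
(-26633 - 31198)/(-2391 + D(-198, 147)) = (-26633 - 31198)/(-2391 + (-198)²) = -57831/(-2391 + 39204) = -57831/36813 = -57831*1/36813 = -19277/12271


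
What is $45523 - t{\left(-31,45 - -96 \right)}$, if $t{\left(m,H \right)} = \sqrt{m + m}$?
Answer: $45523 - i \sqrt{62} \approx 45523.0 - 7.874 i$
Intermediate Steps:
$t{\left(m,H \right)} = \sqrt{2} \sqrt{m}$ ($t{\left(m,H \right)} = \sqrt{2 m} = \sqrt{2} \sqrt{m}$)
$45523 - t{\left(-31,45 - -96 \right)} = 45523 - \sqrt{2} \sqrt{-31} = 45523 - \sqrt{2} i \sqrt{31} = 45523 - i \sqrt{62}$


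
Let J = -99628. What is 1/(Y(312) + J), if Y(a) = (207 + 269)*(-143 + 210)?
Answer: -1/67736 ≈ -1.4763e-5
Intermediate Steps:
Y(a) = 31892 (Y(a) = 476*67 = 31892)
1/(Y(312) + J) = 1/(31892 - 99628) = 1/(-67736) = -1/67736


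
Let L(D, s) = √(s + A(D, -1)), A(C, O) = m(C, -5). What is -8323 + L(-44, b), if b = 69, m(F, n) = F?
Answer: -8318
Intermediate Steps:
A(C, O) = C
L(D, s) = √(D + s) (L(D, s) = √(s + D) = √(D + s))
-8323 + L(-44, b) = -8323 + √(-44 + 69) = -8323 + √25 = -8323 + 5 = -8318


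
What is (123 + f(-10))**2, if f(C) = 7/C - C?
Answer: 1750329/100 ≈ 17503.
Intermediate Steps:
f(C) = -C + 7/C
(123 + f(-10))**2 = (123 + (-1*(-10) + 7/(-10)))**2 = (123 + (10 + 7*(-1/10)))**2 = (123 + (10 - 7/10))**2 = (123 + 93/10)**2 = (1323/10)**2 = 1750329/100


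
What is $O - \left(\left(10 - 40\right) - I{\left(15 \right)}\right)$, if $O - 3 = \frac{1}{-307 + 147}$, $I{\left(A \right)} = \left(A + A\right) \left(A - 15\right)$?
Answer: $\frac{5279}{160} \approx 32.994$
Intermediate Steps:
$I{\left(A \right)} = 2 A \left(-15 + A\right)$
$O = \frac{479}{160}$ ($O = 3 + \frac{1}{-307 + 147} = 3 + \frac{1}{-160} = 3 - \frac{1}{160} = \frac{479}{160} \approx 2.9938$)
$O - \left(\left(10 - 40\right) - I{\left(15 \right)}\right) = \frac{479}{160} - \left(\left(10 - 40\right) - 2 \cdot 15 \left(-15 + 15\right)\right) = \frac{479}{160} - \left(-30 - 2 \cdot 15 \cdot 0\right) = \frac{479}{160} - \left(-30 - 0\right) = \frac{479}{160} - \left(-30 + 0\right) = \frac{479}{160} - -30 = \frac{479}{160} + 30 = \frac{5279}{160}$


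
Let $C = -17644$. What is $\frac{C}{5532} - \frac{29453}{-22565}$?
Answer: $- \frac{58800716}{31207395} \approx -1.8842$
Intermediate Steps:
$\frac{C}{5532} - \frac{29453}{-22565} = - \frac{17644}{5532} - \frac{29453}{-22565} = \left(-17644\right) \frac{1}{5532} - - \frac{29453}{22565} = - \frac{4411}{1383} + \frac{29453}{22565} = - \frac{58800716}{31207395}$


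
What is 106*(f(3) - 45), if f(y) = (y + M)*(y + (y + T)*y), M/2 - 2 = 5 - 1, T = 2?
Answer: 23850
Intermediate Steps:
M = 12 (M = 4 + 2*(5 - 1) = 4 + 2*4 = 4 + 8 = 12)
f(y) = (12 + y)*(y + y*(2 + y)) (f(y) = (y + 12)*(y + (y + 2)*y) = (12 + y)*(y + (2 + y)*y) = (12 + y)*(y + y*(2 + y)))
106*(f(3) - 45) = 106*(3*(36 + 3² + 15*3) - 45) = 106*(3*(36 + 9 + 45) - 45) = 106*(3*90 - 45) = 106*(270 - 45) = 106*225 = 23850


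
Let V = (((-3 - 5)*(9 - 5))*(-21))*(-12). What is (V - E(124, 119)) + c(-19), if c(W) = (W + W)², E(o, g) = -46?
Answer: -6574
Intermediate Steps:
V = -8064 (V = (-8*4*(-21))*(-12) = -32*(-21)*(-12) = 672*(-12) = -8064)
c(W) = 4*W² (c(W) = (2*W)² = 4*W²)
(V - E(124, 119)) + c(-19) = (-8064 - 1*(-46)) + 4*(-19)² = (-8064 + 46) + 4*361 = -8018 + 1444 = -6574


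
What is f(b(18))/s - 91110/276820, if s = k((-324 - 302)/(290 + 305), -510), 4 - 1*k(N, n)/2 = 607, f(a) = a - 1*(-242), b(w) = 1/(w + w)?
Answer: -318378221/600920856 ≈ -0.52982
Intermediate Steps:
b(w) = 1/(2*w)
f(a) = 242 + a (f(a) = a + 242 = 242 + a)
k(N, n) = -1206 (k(N, n) = 8 - 2*607 = 8 - 1214 = -1206)
s = -1206
f(b(18))/s - 91110/276820 = (242 + (1/2)/18)/(-1206) - 91110/276820 = (242 + (1/2)*(1/18))*(-1/1206) - 91110*1/276820 = (242 + 1/36)*(-1/1206) - 9111/27682 = (8713/36)*(-1/1206) - 9111/27682 = -8713/43416 - 9111/27682 = -318378221/600920856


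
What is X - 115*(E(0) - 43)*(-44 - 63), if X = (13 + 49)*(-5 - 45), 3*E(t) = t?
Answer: -532215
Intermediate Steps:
E(t) = t/3
X = -3100 (X = 62*(-50) = -3100)
X - 115*(E(0) - 43)*(-44 - 63) = -3100 - 115*((⅓)*0 - 43)*(-44 - 63) = -3100 - 115*(0 - 43)*(-107) = -3100 - (-4945)*(-107) = -3100 - 115*4601 = -3100 - 529115 = -532215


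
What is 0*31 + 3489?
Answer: 3489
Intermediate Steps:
0*31 + 3489 = 0 + 3489 = 3489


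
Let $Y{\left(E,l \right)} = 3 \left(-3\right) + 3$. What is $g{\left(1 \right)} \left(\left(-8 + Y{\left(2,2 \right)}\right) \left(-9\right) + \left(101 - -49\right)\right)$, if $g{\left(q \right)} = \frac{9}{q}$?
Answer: $2484$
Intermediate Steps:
$Y{\left(E,l \right)} = -6$ ($Y{\left(E,l \right)} = -9 + 3 = -6$)
$g{\left(1 \right)} \left(\left(-8 + Y{\left(2,2 \right)}\right) \left(-9\right) + \left(101 - -49\right)\right) = \frac{9}{1} \left(\left(-8 - 6\right) \left(-9\right) + \left(101 - -49\right)\right) = 9 \cdot 1 \left(\left(-14\right) \left(-9\right) + \left(101 + 49\right)\right) = 9 \left(126 + 150\right) = 9 \cdot 276 = 2484$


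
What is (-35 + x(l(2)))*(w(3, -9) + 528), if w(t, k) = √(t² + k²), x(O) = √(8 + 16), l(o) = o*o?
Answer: -3*(35 - 2*√6)*(176 + √10) ≈ -16179.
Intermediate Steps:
l(o) = o²
x(O) = 2*√6 (x(O) = √24 = 2*√6)
w(t, k) = √(k² + t²)
(-35 + x(l(2)))*(w(3, -9) + 528) = (-35 + 2*√6)*(√((-9)² + 3²) + 528) = (-35 + 2*√6)*(√(81 + 9) + 528) = (-35 + 2*√6)*(√90 + 528) = (-35 + 2*√6)*(3*√10 + 528) = (-35 + 2*√6)*(528 + 3*√10)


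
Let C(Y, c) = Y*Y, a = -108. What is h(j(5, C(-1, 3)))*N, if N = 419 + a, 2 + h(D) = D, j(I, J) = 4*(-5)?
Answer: -6842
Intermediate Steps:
C(Y, c) = Y²
j(I, J) = -20
h(D) = -2 + D
N = 311 (N = 419 - 108 = 311)
h(j(5, C(-1, 3)))*N = (-2 - 20)*311 = -22*311 = -6842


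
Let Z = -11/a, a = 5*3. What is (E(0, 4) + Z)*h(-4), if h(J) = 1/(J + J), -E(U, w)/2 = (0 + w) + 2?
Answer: 191/120 ≈ 1.5917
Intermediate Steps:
a = 15
E(U, w) = -4 - 2*w (E(U, w) = -2*((0 + w) + 2) = -2*(w + 2) = -2*(2 + w) = -4 - 2*w)
Z = -11/15 ≈ -0.73333
h(J) = 1/(2*J)
(E(0, 4) + Z)*h(-4) = ((-4 - 2*4) - 11/15)*((½)/(-4)) = ((-4 - 8) - 11/15)*((½)*(-¼)) = (-12 - 11/15)*(-⅛) = -191/15*(-⅛) = 191/120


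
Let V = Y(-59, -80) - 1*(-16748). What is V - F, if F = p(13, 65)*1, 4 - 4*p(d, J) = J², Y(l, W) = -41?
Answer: 71049/4 ≈ 17762.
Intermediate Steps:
p(d, J) = 1 - J²/4
F = -4221/4 (F = (1 - ¼*65²)*1 = (1 - ¼*4225)*1 = (1 - 4225/4)*1 = -4221/4*1 = -4221/4 ≈ -1055.3)
V = 16707 (V = -41 - 1*(-16748) = -41 + 16748 = 16707)
V - F = 16707 - 1*(-4221/4) = 16707 + 4221/4 = 71049/4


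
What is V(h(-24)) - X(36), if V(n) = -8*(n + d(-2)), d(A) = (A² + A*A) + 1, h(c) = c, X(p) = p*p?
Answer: -1176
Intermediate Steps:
X(p) = p²
d(A) = 1 + 2*A² (d(A) = (A² + A²) + 1 = 2*A² + 1 = 1 + 2*A²)
V(n) = -72 - 8*n (V(n) = -8*(n + (1 + 2*(-2)²)) = -8*(n + (1 + 2*4)) = -8*(n + (1 + 8)) = -8*(n + 9) = -8*(9 + n) = -72 - 8*n)
V(h(-24)) - X(36) = (-72 - 8*(-24)) - 1*36² = (-72 + 192) - 1*1296 = 120 - 1296 = -1176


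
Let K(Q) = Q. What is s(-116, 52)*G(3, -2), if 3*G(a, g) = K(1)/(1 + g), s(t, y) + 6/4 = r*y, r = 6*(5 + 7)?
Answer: -2495/2 ≈ -1247.5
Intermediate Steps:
r = 72 (r = 6*12 = 72)
s(t, y) = -3/2 + 72*y
G(a, g) = 1/(3*(1 + g)) (G(a, g) = (1/(1 + g))/3 = 1/(3*(1 + g)))
s(-116, 52)*G(3, -2) = (-3/2 + 72*52)*(1/(3*(1 - 2))) = (-3/2 + 3744)*((1/3)/(-1)) = 7485*((1/3)*(-1))/2 = (7485/2)*(-1/3) = -2495/2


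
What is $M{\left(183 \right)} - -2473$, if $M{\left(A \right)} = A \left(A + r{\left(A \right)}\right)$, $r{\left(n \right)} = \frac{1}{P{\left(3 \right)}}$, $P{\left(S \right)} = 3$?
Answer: $36023$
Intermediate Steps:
$r{\left(n \right)} = \frac{1}{3}$
$M{\left(A \right)} = A \left(\frac{1}{3} + A\right)$ ($M{\left(A \right)} = A \left(A + \frac{1}{3}\right) = A \left(\frac{1}{3} + A\right)$)
$M{\left(183 \right)} - -2473 = 183 \left(\frac{1}{3} + 183\right) - -2473 = 183 \cdot \frac{550}{3} + 2473 = 33550 + 2473 = 36023$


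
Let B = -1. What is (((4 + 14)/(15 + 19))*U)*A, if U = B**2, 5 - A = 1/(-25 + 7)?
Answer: 91/34 ≈ 2.6765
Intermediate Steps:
A = 91/18 (A = 5 - 1/(-25 + 7) = 5 - 1/(-18) = 5 - 1*(-1/18) = 5 + 1/18 = 91/18 ≈ 5.0556)
U = 1 (U = (-1)**2 = 1)
(((4 + 14)/(15 + 19))*U)*A = (((4 + 14)/(15 + 19))*1)*(91/18) = ((18/34)*1)*(91/18) = ((18*(1/34))*1)*(91/18) = ((9/17)*1)*(91/18) = (9/17)*(91/18) = 91/34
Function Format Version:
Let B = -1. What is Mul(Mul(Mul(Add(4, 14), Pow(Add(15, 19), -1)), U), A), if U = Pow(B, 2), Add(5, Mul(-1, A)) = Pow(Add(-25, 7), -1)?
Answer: Rational(91, 34) ≈ 2.6765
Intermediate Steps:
A = Rational(91, 18) (A = Add(5, Mul(-1, Pow(Add(-25, 7), -1))) = Add(5, Mul(-1, Pow(-18, -1))) = Add(5, Mul(-1, Rational(-1, 18))) = Add(5, Rational(1, 18)) = Rational(91, 18) ≈ 5.0556)
U = 1 (U = Pow(-1, 2) = 1)
Mul(Mul(Mul(Add(4, 14), Pow(Add(15, 19), -1)), U), A) = Mul(Mul(Mul(Add(4, 14), Pow(Add(15, 19), -1)), 1), Rational(91, 18)) = Mul(Mul(Mul(18, Pow(34, -1)), 1), Rational(91, 18)) = Mul(Mul(Mul(18, Rational(1, 34)), 1), Rational(91, 18)) = Mul(Mul(Rational(9, 17), 1), Rational(91, 18)) = Mul(Rational(9, 17), Rational(91, 18)) = Rational(91, 34)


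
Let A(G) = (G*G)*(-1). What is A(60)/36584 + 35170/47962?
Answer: 69624755/109665113 ≈ 0.63488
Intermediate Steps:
A(G) = -G**2 (A(G) = G**2*(-1) = -G**2)
A(60)/36584 + 35170/47962 = -1*60**2/36584 + 35170/47962 = -1*3600*(1/36584) + 35170*(1/47962) = -3600*1/36584 + 17585/23981 = -450/4573 + 17585/23981 = 69624755/109665113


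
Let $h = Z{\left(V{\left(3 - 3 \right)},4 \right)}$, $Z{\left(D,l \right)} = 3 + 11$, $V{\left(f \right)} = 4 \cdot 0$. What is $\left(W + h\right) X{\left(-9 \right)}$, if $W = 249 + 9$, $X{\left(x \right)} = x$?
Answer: $-2448$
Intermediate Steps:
$V{\left(f \right)} = 0$
$W = 258$
$Z{\left(D,l \right)} = 14$
$h = 14$
$\left(W + h\right) X{\left(-9 \right)} = \left(258 + 14\right) \left(-9\right) = 272 \left(-9\right) = -2448$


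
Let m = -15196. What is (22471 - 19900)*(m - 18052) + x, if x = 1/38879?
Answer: -3323400558431/38879 ≈ -8.5481e+7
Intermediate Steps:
x = 1/38879 ≈ 2.5721e-5
(22471 - 19900)*(m - 18052) + x = (22471 - 19900)*(-15196 - 18052) + 1/38879 = 2571*(-33248) + 1/38879 = -85480608 + 1/38879 = -3323400558431/38879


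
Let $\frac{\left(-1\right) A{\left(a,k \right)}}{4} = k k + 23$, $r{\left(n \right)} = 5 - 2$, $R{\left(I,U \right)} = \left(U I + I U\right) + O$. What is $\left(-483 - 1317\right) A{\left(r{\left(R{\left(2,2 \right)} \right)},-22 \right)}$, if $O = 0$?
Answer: $3650400$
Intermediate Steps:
$R{\left(I,U \right)} = 2 I U$ ($R{\left(I,U \right)} = \left(U I + I U\right) + 0 = \left(I U + I U\right) + 0 = 2 I U + 0 = 2 I U$)
$r{\left(n \right)} = 3$
$A{\left(a,k \right)} = -92 - 4 k^{2}$ ($A{\left(a,k \right)} = - 4 \left(k k + 23\right) = - 4 \left(k^{2} + 23\right) = - 4 \left(23 + k^{2}\right) = -92 - 4 k^{2}$)
$\left(-483 - 1317\right) A{\left(r{\left(R{\left(2,2 \right)} \right)},-22 \right)} = \left(-483 - 1317\right) \left(-92 - 4 \left(-22\right)^{2}\right) = - 1800 \left(-92 - 1936\right) = \left(-1800\right) \left(-2028\right) = 3650400$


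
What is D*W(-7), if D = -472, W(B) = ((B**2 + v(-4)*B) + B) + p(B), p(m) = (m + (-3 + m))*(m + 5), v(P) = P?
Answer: -49088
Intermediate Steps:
p(m) = (-3 + 2*m)*(5 + m)
W(B) = -15 + 3*B**2 + 4*B (W(B) = ((B**2 - 4*B) + B) + (-15 + 2*B**2 + 7*B) = (B**2 - 3*B) + (-15 + 2*B**2 + 7*B) = -15 + 3*B**2 + 4*B)
D*W(-7) = -472*(-15 + 3*(-7)**2 + 4*(-7)) = -472*(-15 + 3*49 - 28) = -472*(-15 + 147 - 28) = -472*104 = -49088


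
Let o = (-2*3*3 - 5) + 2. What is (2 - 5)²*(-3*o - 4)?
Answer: 531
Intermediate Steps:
o = -21 (o = (-6*3 - 5) + 2 = (-18 - 5) + 2 = -23 + 2 = -21)
(2 - 5)²*(-3*o - 4) = (2 - 5)²*(-3*(-21) - 4) = (-3)²*(63 - 4) = 9*59 = 531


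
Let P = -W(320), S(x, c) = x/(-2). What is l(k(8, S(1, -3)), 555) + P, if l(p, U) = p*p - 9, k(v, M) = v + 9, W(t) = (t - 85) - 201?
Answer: 246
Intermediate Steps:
S(x, c) = -x/2 (S(x, c) = x*(-½) = -x/2)
W(t) = -286 + t (W(t) = (-85 + t) - 201 = -286 + t)
k(v, M) = 9 + v
l(p, U) = -9 + p² (l(p, U) = p² - 9 = -9 + p²)
P = -34 (P = -(-286 + 320) = -1*34 = -34)
l(k(8, S(1, -3)), 555) + P = (-9 + (9 + 8)²) - 34 = (-9 + 17²) - 34 = (-9 + 289) - 34 = 280 - 34 = 246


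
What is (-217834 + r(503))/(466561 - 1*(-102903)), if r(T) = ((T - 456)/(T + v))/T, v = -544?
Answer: -4492390629/11744056072 ≈ -0.38252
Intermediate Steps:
r(T) = (-456 + T)/(T*(-544 + T)) (r(T) = ((T - 456)/(T - 544))/T = ((-456 + T)/(-544 + T))/T = (-456 + T)/(T*(-544 + T)))
(-217834 + r(503))/(466561 - 1*(-102903)) = (-217834 + (-456 + 503)/(503*(-544 + 503)))/(466561 - 1*(-102903)) = (-217834 + (1/503)*47/(-41))/(466561 + 102903) = (-217834 + (1/503)*(-1/41)*47)/569464 = (-217834 - 47/20623)*(1/569464) = -4492390629/20623*1/569464 = -4492390629/11744056072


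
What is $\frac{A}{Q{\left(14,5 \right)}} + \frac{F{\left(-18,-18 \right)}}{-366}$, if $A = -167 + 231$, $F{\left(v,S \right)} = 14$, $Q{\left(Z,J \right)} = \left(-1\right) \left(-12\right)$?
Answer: $\frac{323}{61} \approx 5.2951$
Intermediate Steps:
$Q{\left(Z,J \right)} = 12$
$A = 64$
$\frac{A}{Q{\left(14,5 \right)}} + \frac{F{\left(-18,-18 \right)}}{-366} = \frac{64}{12} + \frac{14}{-366} = 64 \cdot \frac{1}{12} + 14 \left(- \frac{1}{366}\right) = \frac{16}{3} - \frac{7}{183} = \frac{323}{61}$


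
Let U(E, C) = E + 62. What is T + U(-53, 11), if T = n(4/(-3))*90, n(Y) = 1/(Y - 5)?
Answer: -99/19 ≈ -5.2105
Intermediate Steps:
U(E, C) = 62 + E
n(Y) = 1/(-5 + Y)
T = -270/19 (T = 90/(-5 + 4/(-3)) = 90/(-5 + 4*(-1/3)) = 90/(-5 - 4/3) = 90/(-19/3) = -3/19*90 = -270/19 ≈ -14.211)
T + U(-53, 11) = -270/19 + (62 - 53) = -270/19 + 9 = -99/19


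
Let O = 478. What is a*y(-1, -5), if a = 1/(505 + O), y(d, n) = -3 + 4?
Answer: 1/983 ≈ 0.0010173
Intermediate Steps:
y(d, n) = 1
a = 1/983 (a = 1/(505 + 478) = 1/983 ≈ 0.0010173)
a*y(-1, -5) = (1/983)*1 = 1/983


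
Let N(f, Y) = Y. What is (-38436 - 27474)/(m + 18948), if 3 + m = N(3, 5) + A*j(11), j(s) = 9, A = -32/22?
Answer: -362505/104153 ≈ -3.4805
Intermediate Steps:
A = -16/11 (A = -32*1/22 = -16/11 ≈ -1.4545)
m = -122/11 (m = -3 + (5 - 16/11*9) = -3 + (5 - 144/11) = -3 - 89/11 = -122/11 ≈ -11.091)
(-38436 - 27474)/(m + 18948) = (-38436 - 27474)/(-122/11 + 18948) = -65910/208306/11 = -65910*11/208306 = -362505/104153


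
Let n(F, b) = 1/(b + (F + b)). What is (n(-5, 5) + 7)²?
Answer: 1296/25 ≈ 51.840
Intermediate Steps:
n(F, b) = 1/(F + 2*b)
(n(-5, 5) + 7)² = (1/(-5 + 2*5) + 7)² = (1/(-5 + 10) + 7)² = (1/5 + 7)² = (⅕ + 7)² = (36/5)² = 1296/25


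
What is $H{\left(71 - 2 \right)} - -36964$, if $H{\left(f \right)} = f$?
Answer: $37033$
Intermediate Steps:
$H{\left(71 - 2 \right)} - -36964 = \left(71 - 2\right) - -36964 = 69 + 36964 = 37033$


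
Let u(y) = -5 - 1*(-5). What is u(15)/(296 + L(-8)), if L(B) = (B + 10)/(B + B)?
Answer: 0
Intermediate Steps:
L(B) = (10 + B)/(2*B) (L(B) = (10 + B)/((2*B)) = (10 + B)*(1/(2*B)) = (10 + B)/(2*B))
u(y) = 0 (u(y) = -5 + 5 = 0)
u(15)/(296 + L(-8)) = 0/(296 + (½)*(10 - 8)/(-8)) = 0/(296 + (½)*(-⅛)*2) = 0/(296 - ⅛) = 0/(2367/8) = 0*(8/2367) = 0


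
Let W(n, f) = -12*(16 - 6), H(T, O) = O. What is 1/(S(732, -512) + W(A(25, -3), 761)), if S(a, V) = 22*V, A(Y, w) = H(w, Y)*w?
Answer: -1/11384 ≈ -8.7843e-5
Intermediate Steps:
A(Y, w) = Y*w
W(n, f) = -120 (W(n, f) = -12*10 = -120)
1/(S(732, -512) + W(A(25, -3), 761)) = 1/(22*(-512) - 120) = 1/(-11264 - 120) = 1/(-11384) = -1/11384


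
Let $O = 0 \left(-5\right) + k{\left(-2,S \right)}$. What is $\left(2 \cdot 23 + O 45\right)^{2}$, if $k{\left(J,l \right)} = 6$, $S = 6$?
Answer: $99856$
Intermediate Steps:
$O = 6$ ($O = 0 \left(-5\right) + 6 = 0 + 6 = 6$)
$\left(2 \cdot 23 + O 45\right)^{2} = \left(2 \cdot 23 + 6 \cdot 45\right)^{2} = \left(46 + 270\right)^{2} = 316^{2} = 99856$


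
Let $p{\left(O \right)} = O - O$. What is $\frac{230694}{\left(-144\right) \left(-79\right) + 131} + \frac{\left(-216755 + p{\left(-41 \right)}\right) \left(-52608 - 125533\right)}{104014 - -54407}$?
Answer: $\frac{444355790673859}{1822950447} \approx 2.4376 \cdot 10^{5}$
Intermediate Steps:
$p{\left(O \right)} = 0$
$\frac{230694}{\left(-144\right) \left(-79\right) + 131} + \frac{\left(-216755 + p{\left(-41 \right)}\right) \left(-52608 - 125533\right)}{104014 - -54407} = \frac{230694}{\left(-144\right) \left(-79\right) + 131} + \frac{\left(-216755 + 0\right) \left(-52608 - 125533\right)}{104014 - -54407} = \frac{230694}{11376 + 131} + \frac{\left(-216755\right) \left(-178141\right)}{104014 + 54407} = \frac{230694}{11507} + \frac{38612952455}{158421} = \frac{444355790673859}{1822950447}$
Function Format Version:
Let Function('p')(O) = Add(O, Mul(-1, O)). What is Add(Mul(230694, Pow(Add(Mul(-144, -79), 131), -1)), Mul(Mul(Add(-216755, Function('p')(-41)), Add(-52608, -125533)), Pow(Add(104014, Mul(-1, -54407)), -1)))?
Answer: Rational(444355790673859, 1822950447) ≈ 2.4376e+5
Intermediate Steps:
Function('p')(O) = 0
Add(Mul(230694, Pow(Add(Mul(-144, -79), 131), -1)), Mul(Mul(Add(-216755, Function('p')(-41)), Add(-52608, -125533)), Pow(Add(104014, Mul(-1, -54407)), -1))) = Add(Mul(230694, Pow(Add(Mul(-144, -79), 131), -1)), Mul(Mul(Add(-216755, 0), Add(-52608, -125533)), Pow(Add(104014, Mul(-1, -54407)), -1))) = Add(Mul(230694, Pow(Add(11376, 131), -1)), Mul(Mul(-216755, -178141), Pow(Add(104014, 54407), -1))) = Add(Mul(230694, Pow(11507, -1)), Mul(38612952455, Pow(158421, -1))) = Add(Mul(230694, Rational(1, 11507)), Mul(38612952455, Rational(1, 158421))) = Add(Rational(230694, 11507), Rational(38612952455, 158421)) = Rational(444355790673859, 1822950447)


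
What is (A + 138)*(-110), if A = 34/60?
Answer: -45727/3 ≈ -15242.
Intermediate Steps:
A = 17/30 (A = 34*(1/60) = 17/30 ≈ 0.56667)
(A + 138)*(-110) = (17/30 + 138)*(-110) = (4157/30)*(-110) = -45727/3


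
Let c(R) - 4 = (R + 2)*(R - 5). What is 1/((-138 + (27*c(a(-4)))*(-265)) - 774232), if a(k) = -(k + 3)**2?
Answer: -1/760060 ≈ -1.3157e-6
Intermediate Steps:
a(k) = -(3 + k)**2
c(R) = 4 + (-5 + R)*(2 + R) (c(R) = 4 + (R + 2)*(R - 5) = 4 + (2 + R)*(-5 + R) = 4 + (-5 + R)*(2 + R))
1/((-138 + (27*c(a(-4)))*(-265)) - 774232) = 1/((-138 + (27*(-6 + (-(3 - 4)**2)**2 - (-3)*(3 - 4)**2))*(-265)) - 774232) = 1/((-138 + (27*(-6 + (-1*(-1)**2)**2 - (-3)*(-1)**2))*(-265)) - 774232) = 1/((-138 + (27*(-6 + (-1*1)**2 - (-3)))*(-265)) - 774232) = 1/((-138 + (27*(-6 + (-1)**2 - 3*(-1)))*(-265)) - 774232) = 1/((-138 + (27*(-6 + 1 + 3))*(-265)) - 774232) = 1/((-138 + (27*(-2))*(-265)) - 774232) = 1/((-138 - 54*(-265)) - 774232) = 1/((-138 + 14310) - 774232) = 1/(14172 - 774232) = 1/(-760060) = -1/760060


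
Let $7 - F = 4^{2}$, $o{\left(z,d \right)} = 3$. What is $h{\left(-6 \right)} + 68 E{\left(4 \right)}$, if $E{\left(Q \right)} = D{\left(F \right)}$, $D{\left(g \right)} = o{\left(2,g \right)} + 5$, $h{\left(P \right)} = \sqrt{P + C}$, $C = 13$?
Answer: $544 + \sqrt{7} \approx 546.65$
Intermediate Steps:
$h{\left(P \right)} = \sqrt{13 + P}$ ($h{\left(P \right)} = \sqrt{P + 13} = \sqrt{13 + P}$)
$F = -9$ ($F = 7 - 4^{2} = 7 - 16 = -9$)
$D{\left(g \right)} = 8$ ($D{\left(g \right)} = 3 + 5 = 8$)
$E{\left(Q \right)} = 8$
$h{\left(-6 \right)} + 68 E{\left(4 \right)} = \sqrt{13 - 6} + 68 \cdot 8 = \sqrt{7} + 544 = 544 + \sqrt{7}$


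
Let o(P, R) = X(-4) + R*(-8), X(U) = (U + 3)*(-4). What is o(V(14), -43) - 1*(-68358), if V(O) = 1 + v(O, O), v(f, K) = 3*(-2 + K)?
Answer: 68706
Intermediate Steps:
v(f, K) = -6 + 3*K
V(O) = -5 + 3*O (V(O) = 1 + (-6 + 3*O) = -5 + 3*O)
X(U) = -12 - 4*U (X(U) = (3 + U)*(-4) = -12 - 4*U)
o(P, R) = 4 - 8*R (o(P, R) = (-12 - 4*(-4)) + R*(-8) = (-12 + 16) - 8*R = 4 - 8*R)
o(V(14), -43) - 1*(-68358) = (4 - 8*(-43)) - 1*(-68358) = (4 + 344) + 68358 = 348 + 68358 = 68706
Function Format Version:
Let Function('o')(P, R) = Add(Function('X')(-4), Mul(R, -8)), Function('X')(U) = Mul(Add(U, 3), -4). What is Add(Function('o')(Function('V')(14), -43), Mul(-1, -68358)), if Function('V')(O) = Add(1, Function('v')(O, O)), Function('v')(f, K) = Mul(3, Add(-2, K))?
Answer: 68706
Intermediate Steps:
Function('v')(f, K) = Add(-6, Mul(3, K))
Function('V')(O) = Add(-5, Mul(3, O)) (Function('V')(O) = Add(1, Add(-6, Mul(3, O))) = Add(-5, Mul(3, O)))
Function('X')(U) = Add(-12, Mul(-4, U)) (Function('X')(U) = Mul(Add(3, U), -4) = Add(-12, Mul(-4, U)))
Function('o')(P, R) = Add(4, Mul(-8, R)) (Function('o')(P, R) = Add(Add(-12, Mul(-4, -4)), Mul(R, -8)) = Add(Add(-12, 16), Mul(-8, R)) = Add(4, Mul(-8, R)))
Add(Function('o')(Function('V')(14), -43), Mul(-1, -68358)) = Add(Add(4, Mul(-8, -43)), Mul(-1, -68358)) = Add(Add(4, 344), 68358) = Add(348, 68358) = 68706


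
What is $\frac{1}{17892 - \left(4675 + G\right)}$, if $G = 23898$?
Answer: $- \frac{1}{10681} \approx -9.3624 \cdot 10^{-5}$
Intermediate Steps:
$\frac{1}{17892 - \left(4675 + G\right)} = \frac{1}{17892 - 28573} = \frac{1}{-10681} = - \frac{1}{10681}$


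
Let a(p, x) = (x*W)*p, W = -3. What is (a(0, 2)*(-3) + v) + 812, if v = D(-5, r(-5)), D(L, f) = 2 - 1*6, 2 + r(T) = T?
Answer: 808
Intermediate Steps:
r(T) = -2 + T
D(L, f) = -4 (D(L, f) = 2 - 6 = -4)
v = -4
a(p, x) = -3*p*x (a(p, x) = (x*(-3))*p = (-3*x)*p = -3*p*x)
(a(0, 2)*(-3) + v) + 812 = (-3*0*2*(-3) - 4) + 812 = (0*(-3) - 4) + 812 = (0 - 4) + 812 = -4 + 812 = 808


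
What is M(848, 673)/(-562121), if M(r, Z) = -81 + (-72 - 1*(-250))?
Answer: -97/562121 ≈ -0.00017256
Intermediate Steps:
M(r, Z) = 97 (M(r, Z) = -81 + (-72 + 250) = -81 + 178 = 97)
M(848, 673)/(-562121) = 97/(-562121) = 97*(-1/562121) = -97/562121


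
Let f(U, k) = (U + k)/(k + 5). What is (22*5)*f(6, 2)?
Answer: 880/7 ≈ 125.71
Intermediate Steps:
f(U, k) = (U + k)/(5 + k)
(22*5)*f(6, 2) = (22*5)*((6 + 2)/(5 + 2)) = 110*(8/7) = 880/7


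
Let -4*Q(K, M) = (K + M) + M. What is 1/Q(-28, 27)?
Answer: -2/13 ≈ -0.15385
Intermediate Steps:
Q(K, M) = -M/2 - K/4 (Q(K, M) = -((K + M) + M)/4 = -(K + 2*M)/4 = -M/2 - K/4)
1/Q(-28, 27) = 1/(-½*27 - ¼*(-28)) = 1/(-27/2 + 7) = 1/(-13/2) = -2/13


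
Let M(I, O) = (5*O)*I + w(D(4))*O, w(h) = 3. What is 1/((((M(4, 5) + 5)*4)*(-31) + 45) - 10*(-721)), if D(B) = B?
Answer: -1/7625 ≈ -0.00013115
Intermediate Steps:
M(I, O) = 3*O + 5*I*O (M(I, O) = (5*O)*I + 3*O = 5*I*O + 3*O = 3*O + 5*I*O)
1/((((M(4, 5) + 5)*4)*(-31) + 45) - 10*(-721)) = 1/((((5*(3 + 5*4) + 5)*4)*(-31) + 45) - 10*(-721)) = 1/((((5*(3 + 20) + 5)*4)*(-31) + 45) + 7210) = 1/((((5*23 + 5)*4)*(-31) + 45) + 7210) = 1/((((115 + 5)*4)*(-31) + 45) + 7210) = 1/(((120*4)*(-31) + 45) + 7210) = 1/((480*(-31) + 45) + 7210) = 1/((-14880 + 45) + 7210) = 1/(-14835 + 7210) = 1/(-7625) = -1/7625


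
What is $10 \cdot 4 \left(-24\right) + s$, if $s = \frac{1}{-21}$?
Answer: $- \frac{20161}{21} \approx -960.05$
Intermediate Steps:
$s = - \frac{1}{21} \approx -0.047619$
$10 \cdot 4 \left(-24\right) + s = 10 \cdot 4 \left(-24\right) - \frac{1}{21} = 40 \left(-24\right) - \frac{1}{21} = -960 - \frac{1}{21} = - \frac{20161}{21}$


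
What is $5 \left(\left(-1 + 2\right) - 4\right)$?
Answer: $-15$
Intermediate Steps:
$5 \left(\left(-1 + 2\right) - 4\right) = 5 \left(1 - 4\right) = 5 \left(-3\right) = -15$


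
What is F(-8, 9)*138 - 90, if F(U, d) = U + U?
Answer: -2298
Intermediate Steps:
F(U, d) = 2*U
F(-8, 9)*138 - 90 = (2*(-8))*138 - 90 = -16*138 - 90 = -2208 - 90 = -2298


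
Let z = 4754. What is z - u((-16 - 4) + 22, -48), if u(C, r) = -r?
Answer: 4706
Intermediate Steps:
z - u((-16 - 4) + 22, -48) = 4754 - (-1)*(-48) = 4754 - 1*48 = 4754 - 48 = 4706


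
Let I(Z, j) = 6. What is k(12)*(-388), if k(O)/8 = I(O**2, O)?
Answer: -18624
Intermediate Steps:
k(O) = 48 (k(O) = 8*6 = 48)
k(12)*(-388) = 48*(-388) = -18624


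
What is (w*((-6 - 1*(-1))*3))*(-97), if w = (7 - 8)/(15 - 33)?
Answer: 485/6 ≈ 80.833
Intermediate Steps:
w = 1/18 (w = -1/(-18) = -1*(-1/18) = 1/18 ≈ 0.055556)
(w*((-6 - 1*(-1))*3))*(-97) = (((-6 - 1*(-1))*3)/18)*(-97) = (((-6 + 1)*3)/18)*(-97) = ((-5*3)/18)*(-97) = ((1/18)*(-15))*(-97) = -⅚*(-97) = 485/6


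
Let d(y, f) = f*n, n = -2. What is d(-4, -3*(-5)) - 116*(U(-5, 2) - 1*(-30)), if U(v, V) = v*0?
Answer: -3510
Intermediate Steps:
U(v, V) = 0
d(y, f) = -2*f (d(y, f) = f*(-2) = -2*f)
d(-4, -3*(-5)) - 116*(U(-5, 2) - 1*(-30)) = -(-6)*(-5) - 116*(0 - 1*(-30)) = -2*15 - 116*(0 + 30) = -30 - 116*30 = -30 - 3480 = -3510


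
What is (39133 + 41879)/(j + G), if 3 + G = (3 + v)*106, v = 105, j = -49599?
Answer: -13502/6359 ≈ -2.1233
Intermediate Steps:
G = 11445 (G = -3 + (3 + 105)*106 = -3 + 108*106 = -3 + 11448 = 11445)
(39133 + 41879)/(j + G) = (39133 + 41879)/(-49599 + 11445) = 81012/(-38154) = 81012*(-1/38154) = -13502/6359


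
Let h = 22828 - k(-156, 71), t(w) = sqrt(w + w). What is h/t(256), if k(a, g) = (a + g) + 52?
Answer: 22861*sqrt(2)/32 ≈ 1010.3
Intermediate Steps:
t(w) = sqrt(2)*sqrt(w) (t(w) = sqrt(2*w) = sqrt(2)*sqrt(w))
k(a, g) = 52 + a + g
h = 22861 (h = 22828 - (52 - 156 + 71) = 22828 - 1*(-33) = 22828 + 33 = 22861)
h/t(256) = 22861/((sqrt(2)*sqrt(256))) = 22861/((sqrt(2)*16)) = 22861/((16*sqrt(2))) = 22861*(sqrt(2)/32) = 22861*sqrt(2)/32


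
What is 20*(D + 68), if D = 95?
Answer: 3260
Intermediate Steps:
20*(D + 68) = 20*(95 + 68) = 20*163 = 3260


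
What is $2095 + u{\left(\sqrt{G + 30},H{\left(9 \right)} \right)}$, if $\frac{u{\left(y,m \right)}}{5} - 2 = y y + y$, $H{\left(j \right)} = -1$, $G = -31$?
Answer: $2100 + 5 i \approx 2100.0 + 5.0 i$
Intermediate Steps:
$u{\left(y,m \right)} = 10 + 5 y + 5 y^{2}$ ($u{\left(y,m \right)} = 10 + 5 \left(y y + y\right) = 10 + 5 \left(y^{2} + y\right) = 10 + 5 \left(y + y^{2}\right) = 10 + \left(5 y + 5 y^{2}\right) = 10 + 5 y + 5 y^{2}$)
$2095 + u{\left(\sqrt{G + 30},H{\left(9 \right)} \right)} = 2095 + \left(10 + 5 \sqrt{-31 + 30} + 5 \left(\sqrt{-31 + 30}\right)^{2}\right) = 2095 + \left(10 + 5 \sqrt{-1} + 5 \left(\sqrt{-1}\right)^{2}\right) = 2095 + \left(10 + 5 i + 5 i^{2}\right) = 2095 + \left(10 + 5 i + 5 \left(-1\right)\right) = 2095 + \left(10 + 5 i - 5\right) = 2095 + \left(5 + 5 i\right) = 2100 + 5 i$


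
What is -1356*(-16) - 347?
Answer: 21349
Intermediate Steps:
-1356*(-16) - 347 = -452*(-48) - 347 = 21696 - 347 = 21349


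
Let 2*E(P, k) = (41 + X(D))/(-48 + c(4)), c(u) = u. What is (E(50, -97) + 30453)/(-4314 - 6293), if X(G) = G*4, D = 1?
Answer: -2679819/933416 ≈ -2.8710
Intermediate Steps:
X(G) = 4*G
E(P, k) = -45/88 (E(P, k) = ((41 + 4*1)/(-48 + 4))/2 = ((41 + 4)/(-44))/2 = (45*(-1/44))/2 = (1/2)*(-45/44) = -45/88)
(E(50, -97) + 30453)/(-4314 - 6293) = (-45/88 + 30453)/(-4314 - 6293) = (2679819/88)/(-10607) = (2679819/88)*(-1/10607) = -2679819/933416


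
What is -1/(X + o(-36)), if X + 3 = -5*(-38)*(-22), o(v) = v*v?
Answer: 1/2887 ≈ 0.00034638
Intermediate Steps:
o(v) = v**2
X = -4183 (X = -3 - 5*(-38)*(-22) = -3 + 190*(-22) = -3 - 4180 = -4183)
-1/(X + o(-36)) = -1/(-4183 + (-36)**2) = -1/(-4183 + 1296) = -1/(-2887) = -1*(-1/2887) = 1/2887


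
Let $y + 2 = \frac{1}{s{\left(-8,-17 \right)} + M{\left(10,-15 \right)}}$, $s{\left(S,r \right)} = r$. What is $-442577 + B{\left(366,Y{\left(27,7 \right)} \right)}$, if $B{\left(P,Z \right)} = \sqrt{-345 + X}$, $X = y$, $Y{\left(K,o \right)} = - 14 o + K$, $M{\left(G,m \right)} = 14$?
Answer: $-442577 + \frac{i \sqrt{3126}}{3} \approx -4.4258 \cdot 10^{5} + 18.637 i$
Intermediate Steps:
$Y{\left(K,o \right)} = K - 14 o$
$y = - \frac{7}{3}$ ($y = -2 + \frac{1}{-17 + 14} = -2 + \frac{1}{-3} = -2 - \frac{1}{3} = - \frac{7}{3} \approx -2.3333$)
$X = - \frac{7}{3} \approx -2.3333$
$B{\left(P,Z \right)} = \frac{i \sqrt{3126}}{3}$ ($B{\left(P,Z \right)} = \sqrt{-345 - \frac{7}{3}} = \sqrt{- \frac{1042}{3}} = \frac{i \sqrt{3126}}{3}$)
$-442577 + B{\left(366,Y{\left(27,7 \right)} \right)} = -442577 + \frac{i \sqrt{3126}}{3}$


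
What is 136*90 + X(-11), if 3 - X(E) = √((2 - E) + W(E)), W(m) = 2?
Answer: 12243 - √15 ≈ 12239.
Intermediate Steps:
X(E) = 3 - √(4 - E) (X(E) = 3 - √((2 - E) + 2) = 3 - √(4 - E))
136*90 + X(-11) = 136*90 + (3 - √(4 - 1*(-11))) = 12240 + (3 - √(4 + 11)) = 12240 + (3 - √15) = 12243 - √15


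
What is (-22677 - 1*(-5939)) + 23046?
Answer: 6308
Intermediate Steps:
(-22677 - 1*(-5939)) + 23046 = (-22677 + 5939) + 23046 = -16738 + 23046 = 6308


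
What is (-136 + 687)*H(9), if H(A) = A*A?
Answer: 44631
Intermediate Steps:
H(A) = A**2
(-136 + 687)*H(9) = (-136 + 687)*9**2 = 551*81 = 44631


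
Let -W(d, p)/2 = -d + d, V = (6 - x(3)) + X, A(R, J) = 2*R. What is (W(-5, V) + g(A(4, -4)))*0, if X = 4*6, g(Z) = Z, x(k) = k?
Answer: 0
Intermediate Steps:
X = 24
V = 27 (V = (6 - 1*3) + 24 = (6 - 3) + 24 = 3 + 24 = 27)
W(d, p) = 0 (W(d, p) = -2*(-d + d) = -2*0 = 0)
(W(-5, V) + g(A(4, -4)))*0 = (0 + 2*4)*0 = (0 + 8)*0 = 8*0 = 0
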